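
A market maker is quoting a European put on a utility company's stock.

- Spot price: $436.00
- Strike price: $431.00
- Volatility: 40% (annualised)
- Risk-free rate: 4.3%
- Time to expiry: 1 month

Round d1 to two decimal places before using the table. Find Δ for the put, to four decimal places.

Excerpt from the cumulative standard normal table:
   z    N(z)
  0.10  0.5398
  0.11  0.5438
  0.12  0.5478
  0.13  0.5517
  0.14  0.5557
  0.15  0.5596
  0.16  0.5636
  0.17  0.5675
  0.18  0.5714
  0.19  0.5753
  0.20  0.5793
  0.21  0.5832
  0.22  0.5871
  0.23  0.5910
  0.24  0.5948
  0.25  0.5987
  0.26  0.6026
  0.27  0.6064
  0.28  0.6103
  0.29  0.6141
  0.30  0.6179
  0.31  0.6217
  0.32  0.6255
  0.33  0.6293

-0.4247

T = 0.08333;  σ√T = 0.1155
d₁ = [ln(436/431) + (0.043 + ½·0.4²)·0.08333] / (σ√T) = (0.0115 + 0.0103) / 0.1155 = 0.1887 which rounds to 0.19
N(d₁) = N(0.19) = 0.5753
Δ_put = N(d₁) − 1 = 0.5753 − 1 = -0.4247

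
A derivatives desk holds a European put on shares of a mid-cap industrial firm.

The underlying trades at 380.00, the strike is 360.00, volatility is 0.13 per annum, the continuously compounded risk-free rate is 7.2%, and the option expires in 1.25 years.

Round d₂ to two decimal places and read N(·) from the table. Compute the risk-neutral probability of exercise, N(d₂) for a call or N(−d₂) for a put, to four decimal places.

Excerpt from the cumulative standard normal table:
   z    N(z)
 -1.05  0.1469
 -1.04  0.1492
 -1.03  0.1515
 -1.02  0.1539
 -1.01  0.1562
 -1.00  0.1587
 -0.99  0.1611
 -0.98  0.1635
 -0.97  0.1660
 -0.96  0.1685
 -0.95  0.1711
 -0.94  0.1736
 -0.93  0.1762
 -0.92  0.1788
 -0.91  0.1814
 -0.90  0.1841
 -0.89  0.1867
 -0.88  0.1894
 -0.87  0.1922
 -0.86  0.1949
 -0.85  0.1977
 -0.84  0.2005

σ√T = 0.13 × 1.1180 = 0.1453
d₁ = [ln(380/360) + (0.072 + 0.13²/2)·1.25] / 0.1453 = [0.0541 + 0.1006] / 0.1453 = 1.0639 ⇒ 1.06
d₂ = d₁ − σ√T = 1.0639 − 0.1453 = 0.9185 ⇒ 0.92
Pr(exercise) under Q = N(−d₂) = N(-0.92) = 0.1788

0.1788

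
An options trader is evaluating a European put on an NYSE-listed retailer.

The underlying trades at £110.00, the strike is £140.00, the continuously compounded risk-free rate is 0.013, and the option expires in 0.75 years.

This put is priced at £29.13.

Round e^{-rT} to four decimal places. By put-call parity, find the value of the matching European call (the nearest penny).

£0.49

exp(−rT) = exp(−0.013·0.75) = 0.9903
Put-call parity: C − P = S − K·e^(−rT) = 110 − 140·0.9903 = 110 − 138.6420 = -28.6420
C = P + (C − P) = 29.13 + (-28.6420) = 0.4880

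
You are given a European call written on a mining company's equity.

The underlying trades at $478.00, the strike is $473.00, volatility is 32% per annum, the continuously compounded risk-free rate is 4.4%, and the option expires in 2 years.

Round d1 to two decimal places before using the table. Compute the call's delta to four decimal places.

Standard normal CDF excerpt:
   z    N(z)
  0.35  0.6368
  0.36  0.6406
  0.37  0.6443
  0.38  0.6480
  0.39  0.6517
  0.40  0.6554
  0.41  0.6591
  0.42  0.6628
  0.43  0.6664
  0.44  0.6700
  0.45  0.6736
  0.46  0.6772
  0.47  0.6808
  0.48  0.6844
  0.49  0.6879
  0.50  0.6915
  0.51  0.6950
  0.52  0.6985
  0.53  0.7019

σ√T = 0.32·√2 = 0.4525
d₁ = [ln(478/473) + (0.044 + ½·0.32²)·2] / (σ√T) = (0.0105 + 0.1904) / 0.4525 = 0.4440 ⇒ 0.44
N(d₁) = N(0.44) = 0.6700
Δ_call = N(d₁) = 0.6700

0.6700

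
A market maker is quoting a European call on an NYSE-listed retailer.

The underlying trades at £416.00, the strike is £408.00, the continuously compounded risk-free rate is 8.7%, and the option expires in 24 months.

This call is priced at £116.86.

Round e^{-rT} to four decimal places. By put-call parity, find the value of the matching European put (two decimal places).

£43.70

exp(−rT) = exp(−0.087·2) = 0.8403
Put-call parity: C − P = S − K·e^(−rT) = 416 − 408·0.8403 = 416 − 342.8424 = 73.1576
P = C − (C − P) = 116.86 − (73.1576) = 43.7024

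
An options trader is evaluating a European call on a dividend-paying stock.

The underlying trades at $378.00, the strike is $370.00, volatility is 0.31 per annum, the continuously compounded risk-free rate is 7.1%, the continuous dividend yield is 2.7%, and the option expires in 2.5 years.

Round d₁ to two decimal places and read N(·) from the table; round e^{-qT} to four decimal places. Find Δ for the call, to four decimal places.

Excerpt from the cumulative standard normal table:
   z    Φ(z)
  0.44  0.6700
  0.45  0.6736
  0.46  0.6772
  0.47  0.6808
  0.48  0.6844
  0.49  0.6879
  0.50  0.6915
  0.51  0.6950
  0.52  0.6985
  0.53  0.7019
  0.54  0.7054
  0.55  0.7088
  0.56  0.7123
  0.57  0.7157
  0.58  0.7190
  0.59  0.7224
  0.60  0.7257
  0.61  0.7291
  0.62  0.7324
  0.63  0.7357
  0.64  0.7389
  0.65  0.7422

0.6496

σ√T = 0.31·√2.5 = 0.4902
ln(S/K) + (r − q + σ²/2)T = ln(378/370) + (0.071 − 0.027 + 0.31²/2)·2.5 = 0.0214 + 0.2301 = 0.2515
d₁ = 0.2515 / 0.4902 = 0.5131 → 0.51
N(d₁) = N(0.51) = 0.6950
Δ_call = exp(−qT)·N(d₁) = 0.9347·0.6950 = 0.6496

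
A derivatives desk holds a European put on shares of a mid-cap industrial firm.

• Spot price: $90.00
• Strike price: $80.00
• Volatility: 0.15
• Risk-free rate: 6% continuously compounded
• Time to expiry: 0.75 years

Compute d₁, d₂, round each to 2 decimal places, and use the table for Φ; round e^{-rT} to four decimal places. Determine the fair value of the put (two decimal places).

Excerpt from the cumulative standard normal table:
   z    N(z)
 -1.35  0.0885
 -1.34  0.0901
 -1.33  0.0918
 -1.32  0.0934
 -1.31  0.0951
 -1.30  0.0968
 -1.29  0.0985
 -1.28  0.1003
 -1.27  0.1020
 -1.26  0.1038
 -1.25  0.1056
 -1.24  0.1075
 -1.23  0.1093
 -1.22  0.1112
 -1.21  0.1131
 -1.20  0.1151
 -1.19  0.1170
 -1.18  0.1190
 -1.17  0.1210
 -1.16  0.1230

σ√T = 0.15 × 0.8660 = 0.1299
d₁ = [ln(90/80) + (0.06 + 0.15²/2)·0.75] / 0.1299 = [0.1178 + 0.0534] / 0.1299 = 1.3181 which rounds to 1.32
d₂ = d₁ − σ√T = 1.3181 − 0.1299 = 1.1882 which rounds to 1.19
exp(−rT) = exp(−0.06·0.75) = 0.9560
P = 80·0.9560·N(-1.19) − 90·N(-1.32) = 80·0.9560·0.1170 − 90·0.0934 = 8.9482 − 8.4060 = 0.5422

$0.54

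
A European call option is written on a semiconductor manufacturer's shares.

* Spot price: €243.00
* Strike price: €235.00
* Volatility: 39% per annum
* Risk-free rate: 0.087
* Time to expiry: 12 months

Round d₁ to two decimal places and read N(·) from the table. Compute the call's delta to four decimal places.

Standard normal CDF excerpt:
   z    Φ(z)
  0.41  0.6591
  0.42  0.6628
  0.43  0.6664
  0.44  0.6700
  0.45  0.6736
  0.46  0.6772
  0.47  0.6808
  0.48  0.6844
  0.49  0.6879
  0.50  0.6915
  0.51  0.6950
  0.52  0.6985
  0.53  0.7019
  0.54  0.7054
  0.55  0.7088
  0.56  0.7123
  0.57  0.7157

T = 1;  σ√T = 0.3900
d₁ = [ln(243/235) + (0.087 + 0.39²/2)·1] / 0.3900 = [0.0335 + 0.1631] / 0.3900 = 0.5039 → 0.50
N(d₁) = N(0.50) = 0.6915
Δ_call = N(d₁) = 0.6915

0.6915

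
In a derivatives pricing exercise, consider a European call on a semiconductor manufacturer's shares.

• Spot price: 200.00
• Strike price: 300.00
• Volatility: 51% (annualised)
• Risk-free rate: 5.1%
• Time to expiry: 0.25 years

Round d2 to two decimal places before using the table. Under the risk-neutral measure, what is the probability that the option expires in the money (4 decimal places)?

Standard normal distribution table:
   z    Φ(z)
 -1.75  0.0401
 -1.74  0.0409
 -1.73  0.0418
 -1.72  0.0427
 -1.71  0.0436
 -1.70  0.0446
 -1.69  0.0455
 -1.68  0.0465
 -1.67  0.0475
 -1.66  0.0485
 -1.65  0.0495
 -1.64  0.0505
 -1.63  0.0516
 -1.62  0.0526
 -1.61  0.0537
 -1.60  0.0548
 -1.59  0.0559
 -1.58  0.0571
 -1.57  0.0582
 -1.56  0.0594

T = 0.25;  σ√T = 0.2550
d₁ = [ln(200/300) + (0.051 + 0.51²/2)·0.25] / 0.2550 = [-0.4055 + 0.0453] / 0.2550 = -1.4126 ≈ -1.41
d₂ = d₁ − σ√T = -1.4126 − 0.2550 = -1.6676 ≈ -1.67
Pr(exercise) under Q = N(d₂) = 0.0475

0.0475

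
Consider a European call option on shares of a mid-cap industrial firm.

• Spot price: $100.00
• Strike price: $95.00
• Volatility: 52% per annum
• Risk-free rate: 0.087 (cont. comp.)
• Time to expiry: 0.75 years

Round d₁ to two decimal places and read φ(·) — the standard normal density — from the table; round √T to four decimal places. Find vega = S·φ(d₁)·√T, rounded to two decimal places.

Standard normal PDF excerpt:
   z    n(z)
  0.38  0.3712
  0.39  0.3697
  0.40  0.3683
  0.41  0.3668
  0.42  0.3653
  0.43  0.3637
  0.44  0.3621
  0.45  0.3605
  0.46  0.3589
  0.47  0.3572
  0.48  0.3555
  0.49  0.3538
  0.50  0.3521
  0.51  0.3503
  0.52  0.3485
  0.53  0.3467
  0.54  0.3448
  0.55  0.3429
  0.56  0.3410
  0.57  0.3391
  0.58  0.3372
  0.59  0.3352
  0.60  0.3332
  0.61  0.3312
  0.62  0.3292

30.79

T = 0.75;  σ√T = 0.4503
d₁ = [ln(100/95) + (0.087 + 0.52²/2)·0.75] / 0.4503 = [0.0513 + 0.1667] / 0.4503 = 0.4840 which rounds to 0.48
√T = √0.75 = 0.8660
φ(d₁) = φ(0.48) = 0.3555
vega = S·φ(d₁)·√T = 100·0.3555·0.8660 = 30.7863
(Vega is the same for a European call and put with the same parameters.)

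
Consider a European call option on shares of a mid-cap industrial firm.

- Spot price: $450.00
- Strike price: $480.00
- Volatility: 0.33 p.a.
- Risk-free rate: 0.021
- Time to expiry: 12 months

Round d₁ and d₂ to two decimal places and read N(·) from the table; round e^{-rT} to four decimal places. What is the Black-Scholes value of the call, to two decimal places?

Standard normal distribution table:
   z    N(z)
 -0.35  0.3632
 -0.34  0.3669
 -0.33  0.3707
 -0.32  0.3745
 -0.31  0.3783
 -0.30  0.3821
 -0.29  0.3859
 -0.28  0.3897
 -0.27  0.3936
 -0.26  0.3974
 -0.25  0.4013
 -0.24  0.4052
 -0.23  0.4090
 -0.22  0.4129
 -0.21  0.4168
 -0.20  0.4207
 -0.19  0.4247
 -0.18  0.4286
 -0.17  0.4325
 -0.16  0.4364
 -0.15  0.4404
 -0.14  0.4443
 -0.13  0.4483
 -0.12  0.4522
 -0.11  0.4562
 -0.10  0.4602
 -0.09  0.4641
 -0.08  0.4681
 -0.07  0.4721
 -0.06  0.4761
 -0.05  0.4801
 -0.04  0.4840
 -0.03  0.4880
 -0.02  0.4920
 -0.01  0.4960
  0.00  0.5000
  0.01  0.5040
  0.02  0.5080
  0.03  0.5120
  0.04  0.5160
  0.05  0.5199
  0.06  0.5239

T = 1;  σ√T = 0.3300
d₁ = [ln(450/480) + (0.021 + 0.33²/2)·1] / 0.3300 = [-0.0645 + 0.0755] / 0.3300 = 0.0331 which rounds to 0.03
d₂ = d₁ − σ√T = 0.0331 − 0.3300 = -0.2969 which rounds to -0.30
e^(−rT) = e^(−0.021·1) = 0.9792
N(d₁) = N(0.03) = 0.5120;  N(d₂) = N(-0.30) = 0.3821
C = 450·0.5120 − 480·0.9792·0.3821 = 230.4000 − 179.5931 = 50.8069

$50.81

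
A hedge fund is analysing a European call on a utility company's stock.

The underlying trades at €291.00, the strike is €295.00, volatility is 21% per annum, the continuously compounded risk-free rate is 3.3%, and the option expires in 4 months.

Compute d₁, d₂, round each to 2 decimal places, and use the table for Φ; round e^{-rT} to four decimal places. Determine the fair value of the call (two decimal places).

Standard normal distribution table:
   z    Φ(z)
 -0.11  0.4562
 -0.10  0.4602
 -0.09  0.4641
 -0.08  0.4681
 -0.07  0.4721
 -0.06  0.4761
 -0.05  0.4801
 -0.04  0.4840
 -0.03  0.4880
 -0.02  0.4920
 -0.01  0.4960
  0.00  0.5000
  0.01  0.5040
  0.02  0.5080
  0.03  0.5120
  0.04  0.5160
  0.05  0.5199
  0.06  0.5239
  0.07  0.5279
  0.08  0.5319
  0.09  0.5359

T = 0.3333;  σ√T = 0.1212
ln(S/K) + (r + σ²/2)T = ln(291/295) + (0.033 + 0.21²/2)·0.3333 = -0.0137 + 0.0183 = 0.0047
d₁ = 0.0047 / 0.1212 = 0.0387 which rounds to 0.04
d₂ = d₁ − σ√T = 0.0387 − 0.1212 = -0.0825 which rounds to -0.08
e^(−rT) = e^(−0.033·0.3333) = 0.9891
C = 291·N(0.04) − 295·0.9891·N(-0.08) = 291·0.5160 − 295·0.9891·0.4681 = 150.1560 − 136.5843 = 13.5717

€13.57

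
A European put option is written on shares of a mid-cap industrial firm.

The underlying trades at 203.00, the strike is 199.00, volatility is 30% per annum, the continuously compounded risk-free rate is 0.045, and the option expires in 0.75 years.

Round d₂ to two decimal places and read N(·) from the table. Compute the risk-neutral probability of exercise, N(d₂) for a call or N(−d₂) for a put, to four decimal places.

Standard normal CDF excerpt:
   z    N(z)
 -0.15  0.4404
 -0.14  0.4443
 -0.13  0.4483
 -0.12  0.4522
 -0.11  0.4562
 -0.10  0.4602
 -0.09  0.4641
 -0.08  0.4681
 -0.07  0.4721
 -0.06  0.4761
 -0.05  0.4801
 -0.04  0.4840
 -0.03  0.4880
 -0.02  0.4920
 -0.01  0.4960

σ√T = 0.3 × 0.8660 = 0.2598
d₁ = [ln(203/199) + (0.045 + ½·0.3²)·0.75] / (σ√T) = (0.0199 + 0.0675) / 0.2598 = 0.3364 which rounds to 0.34
d₂ = 0.3364 − 0.2598 = 0.0766 which rounds to 0.08
Pr(exercise) under Q = N(−d₂) = N(-0.08) = 0.4681

0.4681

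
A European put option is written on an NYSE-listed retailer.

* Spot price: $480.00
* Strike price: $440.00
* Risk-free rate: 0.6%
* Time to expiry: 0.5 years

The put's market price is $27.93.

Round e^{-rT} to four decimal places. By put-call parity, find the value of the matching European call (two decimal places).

$69.25

exp(−rT) = exp(−0.006·0.5) = 0.9970
Put-call parity: C − P = S − K·e^(−rT) = 480 − 440·0.9970 = 480 − 438.6800 = 41.3200
C = P + (C − P) = 27.93 + (41.3200) = 69.2500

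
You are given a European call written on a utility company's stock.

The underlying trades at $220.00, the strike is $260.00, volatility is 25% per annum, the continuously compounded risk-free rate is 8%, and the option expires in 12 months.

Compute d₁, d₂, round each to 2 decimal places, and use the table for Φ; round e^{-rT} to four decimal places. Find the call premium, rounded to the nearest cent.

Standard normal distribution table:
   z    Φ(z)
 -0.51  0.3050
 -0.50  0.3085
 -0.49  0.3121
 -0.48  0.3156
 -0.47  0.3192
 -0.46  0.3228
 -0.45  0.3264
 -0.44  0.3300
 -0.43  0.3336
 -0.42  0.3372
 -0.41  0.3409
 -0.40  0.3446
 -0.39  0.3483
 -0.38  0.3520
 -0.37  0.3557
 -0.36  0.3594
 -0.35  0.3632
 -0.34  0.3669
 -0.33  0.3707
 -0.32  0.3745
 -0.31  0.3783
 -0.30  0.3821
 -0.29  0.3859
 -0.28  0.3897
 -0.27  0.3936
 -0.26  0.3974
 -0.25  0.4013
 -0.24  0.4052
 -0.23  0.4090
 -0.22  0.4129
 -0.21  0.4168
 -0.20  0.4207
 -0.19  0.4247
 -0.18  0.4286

σ√T = 0.25·√1 = 0.2500
d₁ = [ln(220/260) + (0.08 + 0.25²/2)·1] / 0.2500 = [-0.1671 + 0.1113] / 0.2500 = -0.2232 ≈ -0.22
d₂ = d₁ − σ√T = -0.2232 − 0.2500 = -0.4732 ≈ -0.47
e^(−rT) = e^(−0.08·1) = 0.9231
N(d₁) = N(-0.22) = 0.4129;  N(d₂) = N(-0.47) = 0.3192
C = 220·0.4129 − 260·0.9231·0.3192 = 90.8380 − 76.6099 = 14.2281

$14.23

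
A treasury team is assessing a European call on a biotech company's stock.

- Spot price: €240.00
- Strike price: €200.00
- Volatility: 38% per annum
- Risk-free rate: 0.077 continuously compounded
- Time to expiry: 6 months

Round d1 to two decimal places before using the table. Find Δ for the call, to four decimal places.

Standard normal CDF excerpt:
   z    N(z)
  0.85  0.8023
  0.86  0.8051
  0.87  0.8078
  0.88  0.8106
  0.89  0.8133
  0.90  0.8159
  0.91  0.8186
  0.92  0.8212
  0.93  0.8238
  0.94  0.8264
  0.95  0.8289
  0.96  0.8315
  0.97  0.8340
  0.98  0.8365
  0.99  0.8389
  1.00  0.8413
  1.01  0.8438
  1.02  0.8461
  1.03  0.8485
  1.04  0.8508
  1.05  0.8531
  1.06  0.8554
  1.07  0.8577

σ√T = 0.38·√0.5 = 0.2687
ln(S/K) + (r + σ²/2)T = ln(240/200) + (0.077 + 0.38²/2)·0.5 = 0.1823 + 0.0746 = 0.2569
d₁ = 0.2569 / 0.2687 = 0.9562 → 0.96
N(d₁) = N(0.96) = 0.8315
Δ_call = N(d₁) = 0.8315

0.8315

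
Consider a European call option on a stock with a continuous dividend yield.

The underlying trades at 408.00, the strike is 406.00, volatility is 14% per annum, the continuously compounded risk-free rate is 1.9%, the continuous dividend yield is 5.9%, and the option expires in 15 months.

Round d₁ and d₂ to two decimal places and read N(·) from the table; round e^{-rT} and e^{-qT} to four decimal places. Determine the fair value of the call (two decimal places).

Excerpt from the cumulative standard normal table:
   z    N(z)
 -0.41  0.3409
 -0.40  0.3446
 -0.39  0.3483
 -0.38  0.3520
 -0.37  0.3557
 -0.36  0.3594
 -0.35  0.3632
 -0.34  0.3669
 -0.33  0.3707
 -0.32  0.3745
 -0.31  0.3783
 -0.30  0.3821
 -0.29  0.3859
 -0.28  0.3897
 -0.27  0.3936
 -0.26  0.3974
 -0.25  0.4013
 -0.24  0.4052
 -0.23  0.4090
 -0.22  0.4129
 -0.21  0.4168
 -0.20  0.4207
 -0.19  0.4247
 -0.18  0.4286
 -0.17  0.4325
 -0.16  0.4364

16.94

T = 1.25;  σ√T = 0.1565
d₁ = [ln(408/406) + (0.019 − 0.059 + 0.14²/2)·1.25] / 0.1565 = [0.0049 − 0.0377] / 0.1565 = -0.2098 → -0.21
d₂ = d₁ − σ√T = -0.2098 − 0.1565 = -0.3663 → -0.37
exp(−qT) = exp(−0.059·1.25) = 0.9289;  exp(−rT) = exp(−0.019·1.25) = 0.9765
N(d₁) = N(-0.21) = 0.4168;  N(d₂) = N(-0.37) = 0.3557
C = 408·0.9289·0.4168 − 406·0.9765·0.3557 = 157.9635 − 141.0205 = 16.9431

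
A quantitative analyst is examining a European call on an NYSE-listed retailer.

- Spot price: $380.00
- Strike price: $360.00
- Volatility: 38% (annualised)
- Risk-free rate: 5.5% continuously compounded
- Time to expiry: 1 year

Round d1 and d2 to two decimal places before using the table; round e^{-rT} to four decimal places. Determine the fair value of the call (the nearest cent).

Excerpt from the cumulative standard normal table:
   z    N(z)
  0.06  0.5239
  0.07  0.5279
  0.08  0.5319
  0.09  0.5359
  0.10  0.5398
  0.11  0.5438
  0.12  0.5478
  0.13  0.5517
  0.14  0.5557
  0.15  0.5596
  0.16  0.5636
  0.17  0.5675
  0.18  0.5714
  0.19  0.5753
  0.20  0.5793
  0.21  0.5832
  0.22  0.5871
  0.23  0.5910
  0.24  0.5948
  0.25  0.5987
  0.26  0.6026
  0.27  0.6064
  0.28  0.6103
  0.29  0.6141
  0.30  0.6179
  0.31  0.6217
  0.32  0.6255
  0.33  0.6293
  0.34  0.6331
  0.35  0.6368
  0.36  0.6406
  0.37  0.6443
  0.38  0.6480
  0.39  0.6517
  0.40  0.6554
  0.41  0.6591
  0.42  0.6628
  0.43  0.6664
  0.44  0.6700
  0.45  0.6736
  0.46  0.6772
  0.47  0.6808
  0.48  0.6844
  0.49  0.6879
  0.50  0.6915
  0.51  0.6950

$76.14

T = 1;  σ√T = 0.3800
d₁ = [ln(380/360) + (0.055 + 0.38²/2)·1] / 0.3800 = [0.0541 + 0.1272] / 0.3800 = 0.4770 → 0.48
d₂ = d₁ − σ√T = 0.4770 − 0.3800 = 0.0970 → 0.10
exp(−rT) = exp(−0.055·1) = 0.9465
N(d₁) = N(0.48) = 0.6844;  N(d₂) = N(0.10) = 0.5398
C = 380·0.6844 − 360·0.9465·0.5398 = 260.0720 − 183.9315 = 76.1405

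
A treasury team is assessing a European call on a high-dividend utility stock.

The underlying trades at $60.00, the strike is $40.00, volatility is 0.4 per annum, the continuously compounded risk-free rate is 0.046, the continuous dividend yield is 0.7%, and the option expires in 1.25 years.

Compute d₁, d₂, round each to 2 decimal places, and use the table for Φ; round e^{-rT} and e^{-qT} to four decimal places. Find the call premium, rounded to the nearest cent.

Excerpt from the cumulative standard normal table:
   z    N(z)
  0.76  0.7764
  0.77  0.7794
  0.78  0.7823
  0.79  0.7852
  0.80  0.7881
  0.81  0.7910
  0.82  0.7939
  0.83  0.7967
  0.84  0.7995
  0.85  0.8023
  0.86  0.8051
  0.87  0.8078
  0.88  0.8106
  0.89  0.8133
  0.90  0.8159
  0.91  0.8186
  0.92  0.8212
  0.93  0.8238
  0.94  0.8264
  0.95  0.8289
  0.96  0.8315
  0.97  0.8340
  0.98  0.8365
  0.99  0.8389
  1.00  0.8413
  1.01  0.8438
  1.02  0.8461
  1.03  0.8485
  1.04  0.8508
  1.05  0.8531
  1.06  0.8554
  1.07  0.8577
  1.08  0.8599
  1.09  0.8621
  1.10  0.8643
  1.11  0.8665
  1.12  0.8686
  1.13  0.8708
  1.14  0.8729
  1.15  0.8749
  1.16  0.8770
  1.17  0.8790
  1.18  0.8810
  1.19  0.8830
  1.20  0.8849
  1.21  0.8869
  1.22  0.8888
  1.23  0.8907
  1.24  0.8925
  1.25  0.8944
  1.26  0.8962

$23.43

σ√T = 0.4·√1.25 = 0.4472
d₁ = [ln(60/40) + (0.046 − 0.007 + 0.4²/2)·1.25] / 0.4472 = [0.4055 + 0.1488] / 0.4472 = 1.2393 ⇒ 1.24
d₂ = d₁ − σ√T = 1.2393 − 0.4472 = 0.7920 ⇒ 0.79
e^(−qT) = e^(−0.007·1.25) = 0.9913;  e^(−rT) = e^(−0.046·1.25) = 0.9441
N(d₁) = N(1.24) = 0.8925;  N(d₂) = N(0.79) = 0.7852
C = 60·0.9913·0.8925 − 40·0.9441·0.7852 = 53.0841 − 29.6523 = 23.4318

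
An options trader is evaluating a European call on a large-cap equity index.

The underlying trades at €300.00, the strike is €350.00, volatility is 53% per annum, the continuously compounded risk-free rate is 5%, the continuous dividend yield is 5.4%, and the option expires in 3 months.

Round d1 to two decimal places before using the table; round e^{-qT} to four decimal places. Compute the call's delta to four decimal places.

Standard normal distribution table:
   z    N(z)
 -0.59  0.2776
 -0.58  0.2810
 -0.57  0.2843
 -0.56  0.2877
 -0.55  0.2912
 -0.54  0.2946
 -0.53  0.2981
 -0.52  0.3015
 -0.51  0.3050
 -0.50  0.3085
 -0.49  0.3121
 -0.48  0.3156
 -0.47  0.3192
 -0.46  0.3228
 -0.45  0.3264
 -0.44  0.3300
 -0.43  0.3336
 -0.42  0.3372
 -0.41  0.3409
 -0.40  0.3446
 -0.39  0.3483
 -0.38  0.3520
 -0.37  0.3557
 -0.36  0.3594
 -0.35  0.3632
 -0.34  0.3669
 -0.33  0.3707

σ√T = 0.53 × 0.5000 = 0.2650
d₁ = [ln(300/350) + (0.05 − 0.054 + ½·0.53²)·0.25] / (σ√T) = (-0.1542 + 0.0341) / 0.2650 = -0.4530 which rounds to -0.45
N(d₁) = N(-0.45) = 0.3264
Δ_call = e^(−qT)·N(d₁) = 0.9866·0.3264 = 0.3220

0.3220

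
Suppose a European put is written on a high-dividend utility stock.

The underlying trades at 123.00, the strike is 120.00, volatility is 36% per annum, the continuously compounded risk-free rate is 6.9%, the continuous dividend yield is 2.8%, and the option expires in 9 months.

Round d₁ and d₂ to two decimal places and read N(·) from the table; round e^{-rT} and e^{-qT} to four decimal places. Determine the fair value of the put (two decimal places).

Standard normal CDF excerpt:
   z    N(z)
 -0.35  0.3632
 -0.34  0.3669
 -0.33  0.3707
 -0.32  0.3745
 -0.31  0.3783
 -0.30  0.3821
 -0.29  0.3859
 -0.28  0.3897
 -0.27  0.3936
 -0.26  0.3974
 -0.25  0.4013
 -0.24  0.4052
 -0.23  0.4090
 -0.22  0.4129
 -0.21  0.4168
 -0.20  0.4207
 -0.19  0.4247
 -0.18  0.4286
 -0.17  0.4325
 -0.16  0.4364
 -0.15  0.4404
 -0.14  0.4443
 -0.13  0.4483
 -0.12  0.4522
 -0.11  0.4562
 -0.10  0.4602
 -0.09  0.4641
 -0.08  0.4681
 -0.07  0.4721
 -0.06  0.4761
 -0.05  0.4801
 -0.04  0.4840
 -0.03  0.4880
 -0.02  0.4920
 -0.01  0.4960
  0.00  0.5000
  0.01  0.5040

11.42

σ√T = 0.36 × 0.8660 = 0.3118
d₁ = [ln(123/120) + (0.069 − 0.028 + 0.36²/2)·0.75] / 0.3118 = [0.0247 + 0.0794] / 0.3118 = 0.3337 which rounds to 0.33
d₂ = d₁ − σ√T = 0.3337 − 0.3118 = 0.0219 which rounds to 0.02
exp(−qT) = exp(−0.028·0.75) = 0.9792;  exp(−rT) = exp(−0.069·0.75) = 0.9496
N(−d₂) = N(-0.02) = 0.4920;  N(−d₁) = N(-0.33) = 0.3707
P = 120·0.9496·0.4920 − 123·0.9792·0.3707 = 56.0644 − 44.6477 = 11.4167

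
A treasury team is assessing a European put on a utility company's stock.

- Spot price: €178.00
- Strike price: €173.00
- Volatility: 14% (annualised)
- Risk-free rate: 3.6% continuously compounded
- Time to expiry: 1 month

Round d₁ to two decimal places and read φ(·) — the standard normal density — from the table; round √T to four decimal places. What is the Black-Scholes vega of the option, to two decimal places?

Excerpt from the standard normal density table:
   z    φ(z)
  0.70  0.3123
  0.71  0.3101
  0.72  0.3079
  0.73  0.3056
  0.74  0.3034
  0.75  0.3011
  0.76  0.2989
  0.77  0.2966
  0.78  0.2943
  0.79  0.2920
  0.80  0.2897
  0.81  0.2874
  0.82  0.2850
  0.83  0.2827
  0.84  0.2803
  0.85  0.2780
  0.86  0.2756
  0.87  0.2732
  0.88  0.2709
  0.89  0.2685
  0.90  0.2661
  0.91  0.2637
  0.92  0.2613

σ√T = 0.14 × 0.2887 = 0.0404
ln(S/K) + (r + σ²/2)T = ln(178/173) + (0.036 + 0.14²/2)·0.08333 = 0.0285 + 0.0038 = 0.0323
d₁ = 0.0323 / 0.0404 = 0.7994 ≈ 0.80
√T = √0.08333 = 0.2887
φ(d₁) = φ(0.80) = 0.2897
vega = S·φ(d₁)·√T = 178·0.2897·0.2887 = 14.8873
(Vega is the same for a European call and put with the same parameters.)

14.89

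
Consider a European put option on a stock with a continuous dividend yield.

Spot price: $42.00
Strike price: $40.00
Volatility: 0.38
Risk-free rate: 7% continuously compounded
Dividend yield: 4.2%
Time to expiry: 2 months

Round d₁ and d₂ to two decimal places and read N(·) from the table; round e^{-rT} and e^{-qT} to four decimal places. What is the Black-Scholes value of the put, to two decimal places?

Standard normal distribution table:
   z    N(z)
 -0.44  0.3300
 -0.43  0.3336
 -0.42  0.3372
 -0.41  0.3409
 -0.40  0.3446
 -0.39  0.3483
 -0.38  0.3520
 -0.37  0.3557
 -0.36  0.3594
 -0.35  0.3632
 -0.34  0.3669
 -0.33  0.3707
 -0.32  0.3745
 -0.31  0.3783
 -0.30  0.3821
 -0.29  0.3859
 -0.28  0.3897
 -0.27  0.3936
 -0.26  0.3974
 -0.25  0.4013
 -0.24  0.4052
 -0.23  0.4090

$1.50

T = 0.1667;  σ√T = 0.1551
d₁ = [ln(42/40) + (0.07 − 0.042 + 0.38²/2)·0.1667] / 0.1551 = [0.0488 + 0.0167] / 0.1551 = 0.4222 → 0.42
d₂ = d₁ − σ√T = 0.4222 − 0.1551 = 0.2670 → 0.27
exp(−qT) = exp(−0.042·0.1667) = 0.9930;  exp(−rT) = exp(−0.07·0.1667) = 0.9884
P = 40·0.9884·N(-0.27) − 42·0.9930·N(-0.42) = 40·0.9884·0.3936 − 42·0.9930·0.3372 = 15.5614 − 14.0633 = 1.4981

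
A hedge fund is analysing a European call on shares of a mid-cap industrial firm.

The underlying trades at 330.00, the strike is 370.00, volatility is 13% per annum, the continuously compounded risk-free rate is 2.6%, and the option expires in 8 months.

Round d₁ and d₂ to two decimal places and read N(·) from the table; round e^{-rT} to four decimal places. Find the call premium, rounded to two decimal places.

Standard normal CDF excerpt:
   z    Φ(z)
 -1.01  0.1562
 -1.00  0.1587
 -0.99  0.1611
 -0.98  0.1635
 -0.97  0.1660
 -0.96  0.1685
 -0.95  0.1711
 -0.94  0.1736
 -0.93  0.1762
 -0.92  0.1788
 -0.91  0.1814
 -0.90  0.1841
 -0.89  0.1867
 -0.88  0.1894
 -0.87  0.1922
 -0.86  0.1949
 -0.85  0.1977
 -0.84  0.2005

T = 0.6667;  σ√T = 0.1061
ln(S/K) + (r + σ²/2)T = ln(330/370) + (0.026 + 0.13²/2)·0.6667 = -0.1144 + 0.0230 = -0.0914
d₁ = -0.0914 / 0.1061 = -0.8615 ⇒ -0.86
d₂ = d₁ − σ√T = -0.8615 − 0.1061 = -0.9676 ⇒ -0.97
exp(−rT) = exp(−0.026·0.6667) = 0.9828
N(d₁) = N(-0.86) = 0.1949;  N(d₂) = N(-0.97) = 0.1660
C = 330·0.1949 − 370·0.9828·0.1660 = 64.3170 − 60.3636 = 3.9534

3.95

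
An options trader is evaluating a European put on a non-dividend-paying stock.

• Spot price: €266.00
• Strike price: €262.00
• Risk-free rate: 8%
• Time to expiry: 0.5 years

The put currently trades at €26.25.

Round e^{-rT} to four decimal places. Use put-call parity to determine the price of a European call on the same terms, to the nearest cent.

€40.52

e^(−rT) = e^(−0.08·0.5) = 0.9608
Put-call parity: C − P = S − K·e^(−rT) = 266 − 262·0.9608 = 266 − 251.7296 = 14.2704
C = P + (C − P) = 26.25 + (14.2704) = 40.5204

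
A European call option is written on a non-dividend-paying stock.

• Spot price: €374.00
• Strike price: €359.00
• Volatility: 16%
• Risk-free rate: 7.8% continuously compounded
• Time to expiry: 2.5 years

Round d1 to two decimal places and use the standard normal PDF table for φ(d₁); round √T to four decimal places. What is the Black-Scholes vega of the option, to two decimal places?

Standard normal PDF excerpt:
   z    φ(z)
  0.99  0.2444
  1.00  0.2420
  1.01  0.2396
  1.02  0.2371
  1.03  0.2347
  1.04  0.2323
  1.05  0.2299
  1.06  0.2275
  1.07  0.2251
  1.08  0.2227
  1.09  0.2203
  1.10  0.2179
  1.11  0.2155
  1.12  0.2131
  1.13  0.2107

σ√T = 0.16·√2.5 = 0.2530
d₁ = [ln(374/359) + (0.078 + 0.16²/2)·2.5] / 0.2530 = [0.0409 + 0.2270] / 0.2530 = 1.0591 ⇒ 1.06
√T = √2.5 = 1.5811
φ(d₁) = φ(1.06) = 0.2275
vega = S·φ(d₁)·√T = 374·0.2275·1.5811 = 134.5279
(Call and put vega coincide under Black-Scholes.)

134.53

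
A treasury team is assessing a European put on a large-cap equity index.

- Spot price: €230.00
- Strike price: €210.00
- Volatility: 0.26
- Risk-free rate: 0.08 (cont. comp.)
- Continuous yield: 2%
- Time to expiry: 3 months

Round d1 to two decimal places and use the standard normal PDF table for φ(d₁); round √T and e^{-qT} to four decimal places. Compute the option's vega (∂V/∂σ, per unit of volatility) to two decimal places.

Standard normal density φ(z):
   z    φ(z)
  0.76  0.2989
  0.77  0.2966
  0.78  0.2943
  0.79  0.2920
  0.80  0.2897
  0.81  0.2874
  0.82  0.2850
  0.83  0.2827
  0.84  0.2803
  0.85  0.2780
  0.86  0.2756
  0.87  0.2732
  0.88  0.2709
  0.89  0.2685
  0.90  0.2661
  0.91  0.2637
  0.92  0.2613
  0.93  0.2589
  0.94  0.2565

31.00

σ√T = 0.26·√0.25 = 0.1300
d₁ = [ln(230/210) + (0.08 − 0.02 + ½·0.26²)·0.25] / (σ√T) = (0.0910 + 0.0234) / 0.1300 = 0.8802 ≈ 0.88
√T = √0.25 = 0.5000
φ(d₁) = φ(0.88) = 0.2709
e^(−qT) = e^(−0.02·0.25) = 0.9950
vega = S·e^(−qT)·φ(d₁)·√T = 230·0.9950·0.2709·0.5000 = 30.9977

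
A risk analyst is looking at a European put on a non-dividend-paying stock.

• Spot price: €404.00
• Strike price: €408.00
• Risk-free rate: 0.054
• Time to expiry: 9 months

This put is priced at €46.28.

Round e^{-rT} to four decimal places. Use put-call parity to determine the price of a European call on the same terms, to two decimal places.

e^(−rT) = e^(−0.054·0.75) = 0.9603
Put-call parity: C − P = S − K·e^(−rT) = 404 − 408·0.9603 = 404 − 391.8024 = 12.1976
C = P + (C − P) = 46.28 + (12.1976) = 58.4776

€58.48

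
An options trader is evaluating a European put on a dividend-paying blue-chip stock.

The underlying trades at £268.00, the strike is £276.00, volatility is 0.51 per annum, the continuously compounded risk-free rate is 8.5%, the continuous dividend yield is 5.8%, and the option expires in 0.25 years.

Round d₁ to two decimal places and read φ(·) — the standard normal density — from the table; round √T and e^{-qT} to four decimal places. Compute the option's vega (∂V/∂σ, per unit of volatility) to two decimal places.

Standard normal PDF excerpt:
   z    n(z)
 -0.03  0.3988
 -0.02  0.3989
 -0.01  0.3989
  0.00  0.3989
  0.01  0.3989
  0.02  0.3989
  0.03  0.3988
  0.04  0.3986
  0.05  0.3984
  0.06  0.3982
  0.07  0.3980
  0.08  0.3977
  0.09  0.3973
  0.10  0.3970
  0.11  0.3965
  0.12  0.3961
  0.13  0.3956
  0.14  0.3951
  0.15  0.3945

σ√T = 0.51·√0.25 = 0.2550
d₁ = [ln(268/276) + (0.085 − 0.058 + 0.51²/2)·0.25] / 0.2550 = [-0.0294 + 0.0393] / 0.2550 = 0.0386 which rounds to 0.04
√T = √0.25 = 0.5000
φ(d₁) = φ(0.04) = 0.3986
exp(−qT) = exp(−0.058·0.25) = 0.9856
vega = S·exp(−qT)·φ(d₁)·√T = 268·0.9856·0.3986·0.5000 = 52.6433
(The call has the same vega.)

52.64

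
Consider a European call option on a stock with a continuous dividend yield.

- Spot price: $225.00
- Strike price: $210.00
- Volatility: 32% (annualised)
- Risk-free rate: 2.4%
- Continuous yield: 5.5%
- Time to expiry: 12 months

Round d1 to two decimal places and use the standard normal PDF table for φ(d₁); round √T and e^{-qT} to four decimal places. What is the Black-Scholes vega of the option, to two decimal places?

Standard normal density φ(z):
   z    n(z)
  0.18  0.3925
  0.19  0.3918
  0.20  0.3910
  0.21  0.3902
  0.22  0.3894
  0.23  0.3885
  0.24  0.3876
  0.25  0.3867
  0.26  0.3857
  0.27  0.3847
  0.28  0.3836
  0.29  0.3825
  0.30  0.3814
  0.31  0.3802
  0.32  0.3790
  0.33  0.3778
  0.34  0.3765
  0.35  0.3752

T = 1;  σ√T = 0.3200
d₁ = [ln(225/210) + (0.024 − 0.055 + ½·0.32²)·1] / (σ√T) = (0.0690 + 0.0202) / 0.3200 = 0.2787 ≈ 0.28
√T = √1 = 1.0000
φ(d₁) = φ(0.28) = 0.3836
e^(−qT) = e^(−0.055·1) = 0.9465
vega = S·e^(−qT)·φ(d₁)·√T = 225·0.9465·0.3836·1.0000 = 81.6924

81.69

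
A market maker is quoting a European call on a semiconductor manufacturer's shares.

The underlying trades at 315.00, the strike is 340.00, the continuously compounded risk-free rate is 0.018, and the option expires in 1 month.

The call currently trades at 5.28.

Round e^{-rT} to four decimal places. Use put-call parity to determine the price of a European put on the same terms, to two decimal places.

29.77

exp(−rT) = exp(−0.018·0.08333) = 0.9985
Put-call parity: C − P = S − K·e^(−rT) = 315 − 340·0.9985 = 315 − 339.4900 = -24.4900
P = C − (C − P) = 5.28 − (-24.4900) = 29.7700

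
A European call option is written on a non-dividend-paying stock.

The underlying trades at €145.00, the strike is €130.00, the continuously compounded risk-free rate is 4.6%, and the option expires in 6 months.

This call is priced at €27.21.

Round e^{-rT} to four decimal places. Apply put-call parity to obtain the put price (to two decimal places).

e^(−rT) = e^(−0.046·0.5) = 0.9773
Put-call parity: C − P = S − K·e^(−rT) = 145 − 130·0.9773 = 145 − 127.0490 = 17.9510
P = C − (C − P) = 27.21 − (17.9510) = 9.2590

€9.26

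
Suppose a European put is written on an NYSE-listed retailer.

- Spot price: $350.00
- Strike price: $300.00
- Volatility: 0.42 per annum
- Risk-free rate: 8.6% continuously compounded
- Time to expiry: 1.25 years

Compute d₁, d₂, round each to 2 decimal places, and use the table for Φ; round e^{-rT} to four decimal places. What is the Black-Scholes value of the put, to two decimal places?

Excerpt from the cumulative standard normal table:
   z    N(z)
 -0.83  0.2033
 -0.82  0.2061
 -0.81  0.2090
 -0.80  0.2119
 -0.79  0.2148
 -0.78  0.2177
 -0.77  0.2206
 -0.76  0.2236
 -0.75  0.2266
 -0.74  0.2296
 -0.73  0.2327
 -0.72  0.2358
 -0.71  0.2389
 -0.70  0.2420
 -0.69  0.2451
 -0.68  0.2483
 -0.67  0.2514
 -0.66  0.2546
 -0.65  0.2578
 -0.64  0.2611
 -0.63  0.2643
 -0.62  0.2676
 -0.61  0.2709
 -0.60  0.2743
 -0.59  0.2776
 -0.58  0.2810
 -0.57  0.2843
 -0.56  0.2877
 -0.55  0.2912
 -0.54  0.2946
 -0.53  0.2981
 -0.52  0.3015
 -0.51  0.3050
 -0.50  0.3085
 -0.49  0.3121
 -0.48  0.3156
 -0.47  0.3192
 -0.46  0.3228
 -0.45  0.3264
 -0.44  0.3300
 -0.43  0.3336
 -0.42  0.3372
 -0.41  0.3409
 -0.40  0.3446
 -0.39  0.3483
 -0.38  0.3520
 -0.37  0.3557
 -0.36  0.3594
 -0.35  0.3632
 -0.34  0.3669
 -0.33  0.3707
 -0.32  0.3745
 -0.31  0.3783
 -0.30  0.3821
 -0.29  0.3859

$25.72

σ√T = 0.42 × 1.1180 = 0.4696
d₁ = [ln(350/300) + (0.086 + ½·0.42²)·1.25] / (σ√T) = (0.1542 + 0.2177) / 0.4696 = 0.7920 → 0.79
d₂ = 0.7920 − 0.4696 = 0.3224 → 0.32
exp(−rT) = exp(−0.086·1.25) = 0.8981
P = 300·0.8981·N(-0.32) − 350·N(-0.79) = 300·0.8981·0.3745 − 350·0.2148 = 100.9015 − 75.1800 = 25.7215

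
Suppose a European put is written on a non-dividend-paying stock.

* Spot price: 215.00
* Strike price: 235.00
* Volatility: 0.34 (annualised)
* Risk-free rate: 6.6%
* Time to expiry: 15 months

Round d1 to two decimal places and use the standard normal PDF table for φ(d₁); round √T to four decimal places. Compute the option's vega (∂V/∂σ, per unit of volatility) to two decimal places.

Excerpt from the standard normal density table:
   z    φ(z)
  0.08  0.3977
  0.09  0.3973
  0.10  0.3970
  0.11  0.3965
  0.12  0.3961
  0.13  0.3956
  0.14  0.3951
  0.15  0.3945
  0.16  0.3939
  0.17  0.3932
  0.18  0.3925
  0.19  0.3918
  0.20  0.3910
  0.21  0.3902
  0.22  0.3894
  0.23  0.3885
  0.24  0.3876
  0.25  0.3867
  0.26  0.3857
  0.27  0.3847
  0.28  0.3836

94.51

σ√T = 0.34 × 1.1180 = 0.3801
ln(S/K) + (r + σ²/2)T = ln(215/235) + (0.066 + 0.34²/2)·1.25 = -0.0889 + 0.1548 = 0.0658
d₁ = 0.0658 / 0.3801 = 0.1731 ⇒ 0.17
√T = √1.25 = 1.1180
φ(d₁) = φ(0.17) = 0.3932
vega = S·φ(d₁)·√T = 215·0.3932·1.1180 = 94.5135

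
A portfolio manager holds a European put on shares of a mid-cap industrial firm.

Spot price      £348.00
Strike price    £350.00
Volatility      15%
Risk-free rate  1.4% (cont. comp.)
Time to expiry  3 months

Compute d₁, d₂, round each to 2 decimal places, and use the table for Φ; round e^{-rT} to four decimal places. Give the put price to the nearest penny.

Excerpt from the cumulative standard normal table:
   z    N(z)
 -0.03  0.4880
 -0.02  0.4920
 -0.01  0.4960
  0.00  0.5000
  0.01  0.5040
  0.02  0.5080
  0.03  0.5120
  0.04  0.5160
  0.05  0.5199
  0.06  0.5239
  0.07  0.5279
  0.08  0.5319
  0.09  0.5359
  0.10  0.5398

T = 0.25;  σ√T = 0.0750
ln(S/K) + (r + σ²/2)T = ln(348/350) + (0.014 + 0.15²/2)·0.25 = -0.0057 + 0.0063 = 0.0006
d₁ = 0.0006 / 0.0750 = 0.0078 → 0.01
d₂ = d₁ − σ√T = 0.0078 − 0.0750 = -0.0672 → -0.07
e^(−rT) = e^(−0.014·0.25) = 0.9965
P = 350·0.9965·N(0.07) − 348·N(-0.01) = 350·0.9965·0.5279 − 348·0.4960 = 184.1183 − 172.6080 = 11.5103

£11.51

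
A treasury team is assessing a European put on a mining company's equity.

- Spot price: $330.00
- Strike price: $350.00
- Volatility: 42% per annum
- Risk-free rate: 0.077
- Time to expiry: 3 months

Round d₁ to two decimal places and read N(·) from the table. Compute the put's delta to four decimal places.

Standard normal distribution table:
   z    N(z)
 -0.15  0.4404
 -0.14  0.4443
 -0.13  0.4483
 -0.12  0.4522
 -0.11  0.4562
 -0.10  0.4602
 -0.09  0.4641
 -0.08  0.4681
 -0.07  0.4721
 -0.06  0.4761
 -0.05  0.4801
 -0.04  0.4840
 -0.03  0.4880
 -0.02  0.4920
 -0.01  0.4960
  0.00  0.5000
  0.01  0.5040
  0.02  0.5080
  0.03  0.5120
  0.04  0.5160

σ√T = 0.42 × 0.5000 = 0.2100
ln(S/K) + (r + σ²/2)T = ln(330/350) + (0.077 + 0.42²/2)·0.25 = -0.0588 + 0.0413 = -0.0175
d₁ = -0.0175 / 0.2100 = -0.0835 → -0.08
N(d₁) = N(-0.08) = 0.4681
Δ_put = N(d₁) − 1 = 0.4681 − 1 = -0.5319

-0.5319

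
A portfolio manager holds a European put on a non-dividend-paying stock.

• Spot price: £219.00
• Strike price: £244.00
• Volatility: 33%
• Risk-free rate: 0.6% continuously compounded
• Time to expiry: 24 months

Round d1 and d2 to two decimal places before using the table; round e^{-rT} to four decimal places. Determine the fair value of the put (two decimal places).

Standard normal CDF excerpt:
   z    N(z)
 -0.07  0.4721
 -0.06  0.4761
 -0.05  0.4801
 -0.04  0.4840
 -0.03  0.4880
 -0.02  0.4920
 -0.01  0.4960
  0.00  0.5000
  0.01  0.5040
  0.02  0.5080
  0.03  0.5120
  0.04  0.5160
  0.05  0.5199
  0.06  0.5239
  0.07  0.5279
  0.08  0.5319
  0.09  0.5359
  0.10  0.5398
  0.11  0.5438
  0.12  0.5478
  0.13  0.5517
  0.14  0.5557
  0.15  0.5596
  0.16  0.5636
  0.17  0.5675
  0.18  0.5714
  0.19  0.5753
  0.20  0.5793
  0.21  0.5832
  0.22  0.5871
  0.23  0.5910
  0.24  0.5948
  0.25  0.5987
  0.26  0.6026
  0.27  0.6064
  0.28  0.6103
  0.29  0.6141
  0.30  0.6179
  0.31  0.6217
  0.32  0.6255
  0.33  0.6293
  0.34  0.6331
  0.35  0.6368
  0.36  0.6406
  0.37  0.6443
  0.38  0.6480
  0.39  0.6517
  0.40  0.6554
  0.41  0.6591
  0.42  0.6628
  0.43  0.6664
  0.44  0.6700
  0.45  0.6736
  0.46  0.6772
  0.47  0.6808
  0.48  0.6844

£54.66

σ√T = 0.33·√2 = 0.4667
d₁ = [ln(219/244) + (0.006 + 0.33²/2)·2] / 0.4667 = [-0.1081 + 0.1209] / 0.4667 = 0.0274 which rounds to 0.03
d₂ = d₁ − σ√T = 0.0274 − 0.4667 = -0.4393 which rounds to -0.44
e^(−rT) = e^(−0.006·2) = 0.9881
P = 244·0.9881·N(0.44) − 219·N(-0.03) = 244·0.9881·0.6700 − 219·0.4880 = 161.5346 − 106.8720 = 54.6626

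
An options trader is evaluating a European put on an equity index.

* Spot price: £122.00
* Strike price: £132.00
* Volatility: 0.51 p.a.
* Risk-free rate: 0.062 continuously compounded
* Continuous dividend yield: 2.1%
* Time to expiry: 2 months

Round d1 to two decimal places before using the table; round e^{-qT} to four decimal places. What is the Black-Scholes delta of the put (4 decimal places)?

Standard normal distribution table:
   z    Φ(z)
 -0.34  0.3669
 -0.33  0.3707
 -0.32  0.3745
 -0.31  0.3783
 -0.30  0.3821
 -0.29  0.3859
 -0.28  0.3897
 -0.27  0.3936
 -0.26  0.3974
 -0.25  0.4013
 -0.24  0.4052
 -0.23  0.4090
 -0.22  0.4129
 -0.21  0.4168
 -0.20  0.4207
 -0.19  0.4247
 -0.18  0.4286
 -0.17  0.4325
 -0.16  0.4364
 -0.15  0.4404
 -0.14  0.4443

σ√T = 0.51·√0.1667 = 0.2082
d₁ = [ln(122/132) + (0.062 − 0.021 + 0.51²/2)·0.1667] / 0.2082 = [-0.0788 + 0.0285] / 0.2082 = -0.2415 ⇒ -0.24
N(d₁) = N(-0.24) = 0.4052
Δ_put = exp(−qT)·(N(d₁) − 1) = 0.9965·(0.4052 − 1) = -0.5927

-0.5927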